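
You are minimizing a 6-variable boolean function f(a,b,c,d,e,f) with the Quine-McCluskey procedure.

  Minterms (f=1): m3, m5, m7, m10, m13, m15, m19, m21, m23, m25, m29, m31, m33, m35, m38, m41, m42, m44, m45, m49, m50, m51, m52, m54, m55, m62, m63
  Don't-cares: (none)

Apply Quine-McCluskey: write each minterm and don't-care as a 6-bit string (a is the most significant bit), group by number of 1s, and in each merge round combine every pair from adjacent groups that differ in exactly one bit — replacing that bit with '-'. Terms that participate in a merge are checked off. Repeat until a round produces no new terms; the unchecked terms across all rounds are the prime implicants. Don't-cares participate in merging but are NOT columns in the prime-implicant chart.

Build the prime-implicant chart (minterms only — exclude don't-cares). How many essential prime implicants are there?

9

[col 0] 000011*, 000101*, 000111*, 001010*, 001101*, 001111*, 010011*, 010101*, 010111*, 011001*, 011101*, 011111*, 100001*, 100011*, 100110*, 101001*, 101010*, 101100*, 101101*, 110001*, 110010*, 110011*, 110100*, 110110*, 110111*, 111110*, 111111*
[col 1] -00011*, -01010, -01101, -10011*, -10111*, -11111*, 0-0011*, 0-0101*, 0-0111*, 0-1101*, 0-1111*, 00-101*, 00-111*, 000-11*, 0001-1*, 0011-1*, 01-101*, 01-111*, 010-11*, 0101-1*, 011-01, 0111-1*, 1-0001*, 1-0011*, 1-0110, 10-001, 1000-1*, 101-01, 10110-, 11-110*, 11-111*, 110-10*, 110-11*, 1100-1*, 11001-*, 1101-0, 11011-*, 11111-*
[col 2] --0011, -1-111, -10-11, 0--101*, 0--111*, 0-0-11, 0-01-1*, 0-11-1*, 00-1-1*, 01-1-1*, 1-00-1, 11-11-, 110-1-
[col 3] 0--1-1
Prime implicants: --0011, -01010, -01101, -1-111, -10-11, 0--1-1, 0-0-11, 011-01, 1-00-1, 1-0110, 10-001, 101-01, 10110-, 11-11-, 110-1-, 1101-0
PI chart (minterm → PIs covering it):
  3 | --0011,0-0-11
  5 | 0--1-1  (sole → essential)
  7 | 0--1-1,0-0-11
  10 | -01010  (sole → essential)
  13 | -01101,0--1-1
  15 | 0--1-1  (sole → essential)
  19 | --0011,-10-11,0-0-11
  21 | 0--1-1  (sole → essential)
  23 | -1-111,-10-11,0--1-1,0-0-11
  25 | 011-01  (sole → essential)
  29 | 0--1-1,011-01
  31 | -1-111,0--1-1
  33 | 1-00-1,10-001
  35 | --0011,1-00-1
  38 | 1-0110  (sole → essential)
  41 | 10-001,101-01
  42 | -01010  (sole → essential)
  44 | 10110-  (sole → essential)
  45 | -01101,101-01,10110-
  49 | 1-00-1  (sole → essential)
  50 | 110-1-  (sole → essential)
  51 | --0011,-10-11,1-00-1,110-1-
  52 | 1101-0  (sole → essential)
  54 | 1-0110,11-11-,110-1-,1101-0
  55 | -1-111,-10-11,11-11-,110-1-
  62 | 11-11-  (sole → essential)
  63 | -1-111,11-11-
Essential prime implicants: -01010, 0--1-1, 011-01, 1-00-1, 1-0110, 10110-, 11-11-, 110-1-, 1101-0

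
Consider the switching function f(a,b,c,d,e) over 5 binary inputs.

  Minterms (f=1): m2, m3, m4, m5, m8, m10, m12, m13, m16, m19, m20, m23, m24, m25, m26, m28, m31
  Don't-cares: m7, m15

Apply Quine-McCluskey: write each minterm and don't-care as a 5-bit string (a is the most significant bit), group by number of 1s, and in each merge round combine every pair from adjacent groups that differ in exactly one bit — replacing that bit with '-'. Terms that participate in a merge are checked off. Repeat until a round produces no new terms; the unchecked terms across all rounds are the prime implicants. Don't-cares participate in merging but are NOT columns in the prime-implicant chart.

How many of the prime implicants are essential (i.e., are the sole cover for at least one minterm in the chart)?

Round 0: 00010✓ 00011✓ 00100✓ 00101✓ 00111✓ 01000✓ 01010✓ 01100✓ 01101✓ 01111✓ 10000✓ 10011✓ 10100✓ 10111✓ 11000✓ 11001✓ 11010✓ 11100✓ 11111✓
Round 1: -0011✓ -0100✓ -0111✓ -1000✓ -1010✓ -1100✓ -1111✓ 0-010 0-100✓ 0-101✓ 0-111✓ 00-11✓ 0001- 001-1✓ 0010-✓ 01-00✓ 010-0✓ 011-1✓ 0110-✓ 1-000✓ 1-100✓ 1-111✓ 10-00✓ 10-11✓ 11-00✓ 110-0✓ 1100-
Round 2: --100 --111 -0-11 -1-00 -10-0 0-1-1 0-10- 1--00
PIs = {--100, --111, -0-11, -1-00, -10-0, 0-010, 0-1-1, 0-10-, 0001-, 1--00, 1100-}
Coverage chart:
  m2: 0-010,0001-
  m3: -0-11,0001-
  m4: --100,0-10-
  m5: 0-1-1,0-10-
  m8: -1-00,-10-0
  m10: -10-0,0-010
  m12: --100,-1-00,0-10-
  m13: 0-1-1,0-10-
  m16: 1--00 ←essential
  m19: -0-11 ←essential
  m20: --100,1--00
  m23: --111,-0-11
  m24: -1-00,-10-0,1--00,1100-
  m25: 1100- ←essential
  m26: -10-0 ←essential
  m28: --100,-1-00,1--00
  m31: --111 ←essential
Essential: --111, -0-11, -10-0, 1--00, 1100-

5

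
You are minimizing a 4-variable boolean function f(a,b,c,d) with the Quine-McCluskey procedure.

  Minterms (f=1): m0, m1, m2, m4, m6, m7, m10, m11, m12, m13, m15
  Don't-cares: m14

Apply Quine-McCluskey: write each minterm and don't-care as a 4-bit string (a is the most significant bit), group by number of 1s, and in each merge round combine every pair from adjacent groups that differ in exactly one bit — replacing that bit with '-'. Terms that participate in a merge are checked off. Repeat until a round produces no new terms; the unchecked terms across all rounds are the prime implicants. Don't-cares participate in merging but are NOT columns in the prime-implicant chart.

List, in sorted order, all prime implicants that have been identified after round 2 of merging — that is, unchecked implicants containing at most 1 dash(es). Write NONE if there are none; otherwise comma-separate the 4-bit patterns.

size-2^0 implicants → 0000(✓)  0001(✓)  0010(✓)  0100(✓)  0110(✓)  0111(✓)  1010(✓)  1011(✓)  1100(✓)  1101(✓)  1110(✓)  1111(✓)
size-2^1 implicants → -010(✓)  -100(✓)  -110(✓)  -111(✓)  0-00(✓)  0-10(✓)  00-0(✓)  000-  01-0(✓)  011-(✓)  1-10(✓)  1-11(✓)  101-(✓)  11-0(✓)  11-1(✓)  110-(✓)  111-(✓)
size-2^2 implicants → --10  -1-0  -11-  0--0  1-1-  11--
Unchecked terms (primes): --10, -1-0, -11-, 0--0, 000-, 1-1-, 11--

000-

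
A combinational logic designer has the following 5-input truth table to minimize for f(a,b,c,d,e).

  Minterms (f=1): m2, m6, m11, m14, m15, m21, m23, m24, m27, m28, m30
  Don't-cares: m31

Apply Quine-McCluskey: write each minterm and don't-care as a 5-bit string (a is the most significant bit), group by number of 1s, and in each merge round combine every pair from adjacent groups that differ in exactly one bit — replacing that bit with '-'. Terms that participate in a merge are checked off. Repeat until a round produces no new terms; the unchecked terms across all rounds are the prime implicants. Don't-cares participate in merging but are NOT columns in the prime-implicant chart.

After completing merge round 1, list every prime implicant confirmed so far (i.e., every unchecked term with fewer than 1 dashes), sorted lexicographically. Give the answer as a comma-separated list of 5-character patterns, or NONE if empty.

NONE

[col 0] 00010*, 00110*, 01011*, 01110*, 01111*, 10101*, 10111*, 11000*, 11011*, 11100*, 11110*, 11111*
[col 1] -1011*, -1110*, -1111*, 0-110, 00-10, 01-11*, 0111-*, 1-111, 101-1, 11-00, 11-11*, 111-0, 1111-*
[col 2] -1-11, -111-
Prime implicants: -1-11, -111-, 0-110, 00-10, 1-111, 101-1, 11-00, 111-0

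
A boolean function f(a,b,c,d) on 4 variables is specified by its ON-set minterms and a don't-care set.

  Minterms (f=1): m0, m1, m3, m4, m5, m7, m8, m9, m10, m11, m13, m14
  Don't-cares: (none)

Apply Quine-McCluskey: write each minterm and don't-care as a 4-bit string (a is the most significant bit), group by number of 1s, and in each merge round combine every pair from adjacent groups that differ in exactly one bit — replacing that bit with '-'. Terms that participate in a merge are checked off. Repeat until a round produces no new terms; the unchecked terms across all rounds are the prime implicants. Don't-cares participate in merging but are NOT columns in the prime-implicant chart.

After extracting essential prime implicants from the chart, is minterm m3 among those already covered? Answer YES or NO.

Round 0: 0000✓ 0001✓ 0011✓ 0100✓ 0101✓ 0111✓ 1000✓ 1001✓ 1010✓ 1011✓ 1101✓ 1110✓
Round 1: -000✓ -001✓ -011✓ -101✓ 0-00✓ 0-01✓ 0-11✓ 00-1✓ 000-✓ 01-1✓ 010-✓ 1-01✓ 1-10 10-0✓ 10-1✓ 100-✓ 101-✓
Round 2: --01 -0-1 -00- 0--1 0-0- 10--
PIs = {--01, -0-1, -00-, 0--1, 0-0-, 1-10, 10--}
Coverage chart:
  m0: -00-,0-0-
  m1: --01,-0-1,-00-,0--1,0-0-
  m3: -0-1,0--1
  m4: 0-0- ←essential
  m5: --01,0--1,0-0-
  m7: 0--1 ←essential
  m8: -00-,10--
  m9: --01,-0-1,-00-,10--
  m10: 1-10,10--
  m11: -0-1,10--
  m13: --01 ←essential
  m14: 1-10 ←essential
Essential: --01, 0--1, 0-0-, 1-10

YES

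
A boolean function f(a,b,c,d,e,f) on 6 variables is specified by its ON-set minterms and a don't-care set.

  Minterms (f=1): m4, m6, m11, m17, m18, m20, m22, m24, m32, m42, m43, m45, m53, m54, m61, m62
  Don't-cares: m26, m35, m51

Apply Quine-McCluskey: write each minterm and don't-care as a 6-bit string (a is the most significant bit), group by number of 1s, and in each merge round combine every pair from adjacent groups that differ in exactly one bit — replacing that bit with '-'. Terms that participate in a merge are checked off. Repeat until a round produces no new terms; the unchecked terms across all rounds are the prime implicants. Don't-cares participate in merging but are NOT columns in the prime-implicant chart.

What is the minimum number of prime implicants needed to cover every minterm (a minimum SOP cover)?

[col 0] 000100*, 000110*, 001011*, 010001, 010010*, 010100*, 010110*, 011000*, 011010*, 100000, 100011*, 101010*, 101011*, 101101*, 110011*, 110101*, 110110*, 111101*, 111110*
[col 1] -01011, -10110, 0-0100*, 0-0110*, 0001-0*, 01-010, 010-10, 0101-0*, 0110-0, 1-0011, 1-1101, 10-011, 10101-, 11-101, 11-110
[col 2] 0-01-0
Prime implicants: -01011, -10110, 0-01-0, 01-010, 010-10, 010001, 0110-0, 1-0011, 1-1101, 10-011, 100000, 10101-, 11-101, 11-110
PI chart (minterm → PIs covering it):
  4 | 0-01-0  (sole → essential)
  6 | 0-01-0  (sole → essential)
  11 | -01011  (sole → essential)
  17 | 010001  (sole → essential)
  18 | 01-010,010-10
  20 | 0-01-0  (sole → essential)
  22 | -10110,0-01-0,010-10
  24 | 0110-0  (sole → essential)
  32 | 100000  (sole → essential)
  42 | 10101-  (sole → essential)
  43 | -01011,10-011,10101-
  45 | 1-1101  (sole → essential)
  53 | 11-101  (sole → essential)
  54 | -10110,11-110
  61 | 1-1101,11-101
  62 | 11-110  (sole → essential)
Essential prime implicants: -01011, 0-01-0, 010001, 0110-0, 1-1101, 100000, 10101-, 11-101, 11-110
Petrick residual → 01-010
Minimum SOP uses 10 PIs: b'cd'ef + a'c'df' + a'bd'ef' + a'bc'd'e'f + a'bcd'f' + acde'f + ab'c'd'e'f' + ab'cd'e + abde'f + abdef'

10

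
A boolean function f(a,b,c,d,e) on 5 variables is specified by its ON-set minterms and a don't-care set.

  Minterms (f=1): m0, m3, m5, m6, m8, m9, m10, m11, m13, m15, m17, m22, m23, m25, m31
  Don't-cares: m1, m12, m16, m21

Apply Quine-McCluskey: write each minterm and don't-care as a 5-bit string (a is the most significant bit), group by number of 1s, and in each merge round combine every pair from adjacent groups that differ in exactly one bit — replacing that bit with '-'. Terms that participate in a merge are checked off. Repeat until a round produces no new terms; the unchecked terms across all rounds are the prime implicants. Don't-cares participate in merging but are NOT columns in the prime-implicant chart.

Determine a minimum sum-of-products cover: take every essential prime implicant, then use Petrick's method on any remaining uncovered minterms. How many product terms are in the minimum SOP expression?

Round 0: 00000✓ 00001✓ 00011✓ 00101✓ 00110✓ 01000✓ 01001✓ 01010✓ 01011✓ 01100✓ 01101✓ 01111✓ 10000✓ 10001✓ 10101✓ 10110✓ 10111✓ 11001✓ 11111✓
Round 1: -0000✓ -0001✓ -0101✓ -0110 -1001✓ -1111 0-000✓ 0-001✓ 0-011✓ 0-101✓ 00-01✓ 000-1✓ 0000-✓ 01-00✓ 01-01✓ 01-11✓ 010-0✓ 010-1✓ 0100-✓ 0101-✓ 011-1✓ 0110-✓ 1-001✓ 1-111 10-01✓ 1000-✓ 101-1 1011-
Round 2: --001 -0-01 -000- 0--01 0-0-1 0-00- 01--1 01-0- 010--
PIs = {--001, -0-01, -000-, -0110, -1111, 0--01, 0-0-1, 0-00-, 01--1, 01-0-, 010--, 1-111, 101-1, 1011-}
Coverage chart:
  m0: -000-,0-00-
  m3: 0-0-1 ←essential
  m5: -0-01,0--01
  m6: -0110 ←essential
  m8: 0-00-,01-0-,010--
  m9: --001,0--01,0-0-1,0-00-,01--1,01-0-,010--
  m10: 010-- ←essential
  m11: 0-0-1,01--1,010--
  m13: 0--01,01--1,01-0-
  m15: -1111,01--1
  m17: --001,-0-01,-000-
  m22: -0110,1011-
  m23: 1-111,101-1,1011-
  m25: --001 ←essential
  m31: -1111,1-111
Essential: --001, -0110, 0-0-1, 010--
Petrick residual → -0-01, -000-, 01--1, 1-111
Min cover (8 terms): c'd'e + b'd'e + b'c'd' + b'cde' + a'c'e + a'be + a'bc' + acde

8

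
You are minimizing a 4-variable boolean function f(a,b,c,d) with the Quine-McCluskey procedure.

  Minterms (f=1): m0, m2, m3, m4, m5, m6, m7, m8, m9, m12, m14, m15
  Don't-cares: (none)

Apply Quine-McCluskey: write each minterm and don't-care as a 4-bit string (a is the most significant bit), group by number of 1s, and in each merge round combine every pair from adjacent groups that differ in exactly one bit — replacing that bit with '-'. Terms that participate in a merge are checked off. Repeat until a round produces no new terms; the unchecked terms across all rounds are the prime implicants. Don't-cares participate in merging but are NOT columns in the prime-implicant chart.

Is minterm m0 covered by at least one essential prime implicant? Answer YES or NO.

NO

Round 0: 0000✓ 0010✓ 0011✓ 0100✓ 0101✓ 0110✓ 0111✓ 1000✓ 1001✓ 1100✓ 1110✓ 1111✓
Round 1: -000✓ -100✓ -110✓ -111✓ 0-00✓ 0-10✓ 0-11✓ 00-0✓ 001-✓ 01-0✓ 01-1✓ 010-✓ 011-✓ 1-00✓ 100- 11-0✓ 111-✓
Round 2: --00 -1-0 -11- 0--0 0-1- 01--
PIs = {--00, -1-0, -11-, 0--0, 0-1-, 01--, 100-}
Coverage chart:
  m0: --00,0--0
  m2: 0--0,0-1-
  m3: 0-1- ←essential
  m4: --00,-1-0,0--0,01--
  m5: 01-- ←essential
  m6: -1-0,-11-,0--0,0-1-,01--
  m7: -11-,0-1-,01--
  m8: --00,100-
  m9: 100- ←essential
  m12: --00,-1-0
  m14: -1-0,-11-
  m15: -11- ←essential
Essential: -11-, 0-1-, 01--, 100-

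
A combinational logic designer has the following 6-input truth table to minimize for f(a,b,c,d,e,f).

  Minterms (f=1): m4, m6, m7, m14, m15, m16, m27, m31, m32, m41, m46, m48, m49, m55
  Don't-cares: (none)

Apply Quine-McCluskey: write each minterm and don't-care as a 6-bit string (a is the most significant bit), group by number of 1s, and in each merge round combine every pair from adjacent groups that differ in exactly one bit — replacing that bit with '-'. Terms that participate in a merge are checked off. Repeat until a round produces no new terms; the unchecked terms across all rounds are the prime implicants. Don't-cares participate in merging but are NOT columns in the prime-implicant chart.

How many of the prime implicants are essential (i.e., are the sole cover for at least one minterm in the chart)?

size-2^0 implicants → 000100(✓)  000110(✓)  000111(✓)  001110(✓)  001111(✓)  010000(✓)  011011(✓)  011111(✓)  100000(✓)  101001  101110(✓)  110000(✓)  110001(✓)  110111
size-2^1 implicants → -01110  -10000  0-1111  00-110(✓)  00-111(✓)  0001-0  00011-(✓)  00111-(✓)  011-11  1-0000  11000-
size-2^2 implicants → 00-11-
Unchecked terms (primes): -01110, -10000, 0-1111, 00-11-, 0001-0, 011-11, 1-0000, 101001, 11000-, 110111
Minterm coverage:
  m4 ⊆ 0001-0 [E]
  m6 ⊆ 00-11-,0001-0
  m7 ⊆ 00-11- [E]
  m14 ⊆ -01110,00-11-
  m15 ⊆ 0-1111,00-11-
  m16 ⊆ -10000 [E]
  m27 ⊆ 011-11 [E]
  m31 ⊆ 0-1111,011-11
  m32 ⊆ 1-0000 [E]
  m41 ⊆ 101001 [E]
  m46 ⊆ -01110 [E]
  m48 ⊆ -10000,1-0000,11000-
  m49 ⊆ 11000- [E]
  m55 ⊆ 110111 [E]
E = {-01110, -10000, 00-11-, 0001-0, 011-11, 1-0000, 101001, 11000-, 110111}

9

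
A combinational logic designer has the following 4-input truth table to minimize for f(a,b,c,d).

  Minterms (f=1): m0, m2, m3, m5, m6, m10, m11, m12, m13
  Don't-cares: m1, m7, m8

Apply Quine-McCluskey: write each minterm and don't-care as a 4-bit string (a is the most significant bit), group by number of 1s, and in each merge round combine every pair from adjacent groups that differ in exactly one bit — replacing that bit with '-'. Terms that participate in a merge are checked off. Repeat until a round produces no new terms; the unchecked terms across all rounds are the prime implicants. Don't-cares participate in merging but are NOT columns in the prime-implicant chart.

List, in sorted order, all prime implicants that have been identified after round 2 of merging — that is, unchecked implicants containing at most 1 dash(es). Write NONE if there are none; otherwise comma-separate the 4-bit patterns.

[col 0] 0000*, 0001*, 0010*, 0011*, 0101*, 0110*, 0111*, 1000*, 1010*, 1011*, 1100*, 1101*
[col 1] -000*, -010*, -011*, -101, 0-01*, 0-10*, 0-11*, 00-0*, 00-1*, 000-*, 001-*, 01-1*, 011-*, 1-00, 10-0*, 101-*, 110-
[col 2] -0-0, -01-, 0--1, 0-1-, 00--
Prime implicants: -0-0, -01-, -101, 0--1, 0-1-, 00--, 1-00, 110-

-101, 1-00, 110-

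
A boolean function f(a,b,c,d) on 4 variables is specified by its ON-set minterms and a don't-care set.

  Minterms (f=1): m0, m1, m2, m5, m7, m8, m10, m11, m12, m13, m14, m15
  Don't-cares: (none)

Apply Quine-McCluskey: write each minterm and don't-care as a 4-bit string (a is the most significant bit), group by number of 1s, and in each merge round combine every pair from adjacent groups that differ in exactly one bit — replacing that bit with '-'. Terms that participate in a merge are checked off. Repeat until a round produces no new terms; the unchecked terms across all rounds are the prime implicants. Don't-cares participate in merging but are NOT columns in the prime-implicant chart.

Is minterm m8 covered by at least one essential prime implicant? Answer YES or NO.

YES

[col 0] 0000*, 0001*, 0010*, 0101*, 0111*, 1000*, 1010*, 1011*, 1100*, 1101*, 1110*, 1111*
[col 1] -000*, -010*, -101*, -111*, 0-01, 00-0*, 000-, 01-1*, 1-00*, 1-10*, 1-11*, 10-0*, 101-*, 11-0*, 11-1*, 110-*, 111-*
[col 2] -0-0, -1-1, 1--0, 1-1-, 11--
Prime implicants: -0-0, -1-1, 0-01, 000-, 1--0, 1-1-, 11--
PI chart (minterm → PIs covering it):
  0 | -0-0,000-
  1 | 0-01,000-
  2 | -0-0  (sole → essential)
  5 | -1-1,0-01
  7 | -1-1  (sole → essential)
  8 | -0-0,1--0
  10 | -0-0,1--0,1-1-
  11 | 1-1-  (sole → essential)
  12 | 1--0,11--
  13 | -1-1,11--
  14 | 1--0,1-1-,11--
  15 | -1-1,1-1-,11--
Essential prime implicants: -0-0, -1-1, 1-1-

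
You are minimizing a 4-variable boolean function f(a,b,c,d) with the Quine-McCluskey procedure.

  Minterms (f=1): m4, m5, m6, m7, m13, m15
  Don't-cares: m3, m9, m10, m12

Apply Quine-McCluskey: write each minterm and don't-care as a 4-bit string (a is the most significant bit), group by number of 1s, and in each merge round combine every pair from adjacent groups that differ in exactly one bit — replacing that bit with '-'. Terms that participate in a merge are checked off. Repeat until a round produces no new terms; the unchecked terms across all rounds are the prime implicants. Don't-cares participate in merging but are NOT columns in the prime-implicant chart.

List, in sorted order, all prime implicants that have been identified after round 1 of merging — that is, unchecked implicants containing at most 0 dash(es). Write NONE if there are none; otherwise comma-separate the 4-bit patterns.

1010

[col 0] 0011*, 0100*, 0101*, 0110*, 0111*, 1001*, 1010, 1100*, 1101*, 1111*
[col 1] -100*, -101*, -111*, 0-11, 01-0*, 01-1*, 010-*, 011-*, 1-01, 11-1*, 110-*
[col 2] -1-1, -10-, 01--
Prime implicants: -1-1, -10-, 0-11, 01--, 1-01, 1010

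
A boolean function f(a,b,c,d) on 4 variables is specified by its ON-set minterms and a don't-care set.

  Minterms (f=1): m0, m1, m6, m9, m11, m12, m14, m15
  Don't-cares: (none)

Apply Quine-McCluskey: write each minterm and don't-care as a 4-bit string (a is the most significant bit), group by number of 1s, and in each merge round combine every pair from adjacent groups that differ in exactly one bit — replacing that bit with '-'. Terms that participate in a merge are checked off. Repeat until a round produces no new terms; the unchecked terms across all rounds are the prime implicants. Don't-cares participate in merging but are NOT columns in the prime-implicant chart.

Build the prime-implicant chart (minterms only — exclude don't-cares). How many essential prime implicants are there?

[col 0] 0000*, 0001*, 0110*, 1001*, 1011*, 1100*, 1110*, 1111*
[col 1] -001, -110, 000-, 1-11, 10-1, 11-0, 111-
Prime implicants: -001, -110, 000-, 1-11, 10-1, 11-0, 111-
PI chart (minterm → PIs covering it):
  0 | 000-  (sole → essential)
  1 | -001,000-
  6 | -110  (sole → essential)
  9 | -001,10-1
  11 | 1-11,10-1
  12 | 11-0  (sole → essential)
  14 | -110,11-0,111-
  15 | 1-11,111-
Essential prime implicants: -110, 000-, 11-0

3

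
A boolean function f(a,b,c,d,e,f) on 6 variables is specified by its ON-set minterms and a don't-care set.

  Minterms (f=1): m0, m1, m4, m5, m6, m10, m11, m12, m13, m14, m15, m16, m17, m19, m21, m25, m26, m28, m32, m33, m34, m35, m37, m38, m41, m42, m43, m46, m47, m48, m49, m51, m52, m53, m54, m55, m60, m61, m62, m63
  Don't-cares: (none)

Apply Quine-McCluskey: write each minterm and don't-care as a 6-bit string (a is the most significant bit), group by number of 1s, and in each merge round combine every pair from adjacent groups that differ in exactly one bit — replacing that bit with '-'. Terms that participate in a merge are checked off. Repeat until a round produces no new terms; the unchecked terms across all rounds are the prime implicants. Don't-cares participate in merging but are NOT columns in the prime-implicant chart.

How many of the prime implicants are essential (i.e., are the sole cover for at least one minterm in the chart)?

size-2^0 implicants → 000000(✓)  000001(✓)  000100(✓)  000101(✓)  000110(✓)  001010(✓)  001011(✓)  001100(✓)  001101(✓)  001110(✓)  001111(✓)  010000(✓)  010001(✓)  010011(✓)  010101(✓)  011001(✓)  011010(✓)  011100(✓)  100000(✓)  100001(✓)  100010(✓)  100011(✓)  100101(✓)  100110(✓)  101001(✓)  101010(✓)  101011(✓)  101110(✓)  101111(✓)  110000(✓)  110001(✓)  110011(✓)  110100(✓)  110101(✓)  110110(✓)  110111(✓)  111100(✓)  111101(✓)  111110(✓)  111111(✓)
size-2^1 implicants → -00000(✓)  -00001(✓)  -00101(✓)  -00110(✓)  -01010(✓)  -01011(✓)  -01110(✓)  -01111(✓)  -10000(✓)  -10001(✓)  -10011(✓)  -10101(✓)  -11100  0-0000(✓)  0-0001(✓)  0-0101(✓)  0-1010  0-1100  00-100(✓)  00-101(✓)  00-110(✓)  000-00(✓)  000-01(✓)  00000-(✓)  0001-0(✓)  00010-(✓)  001-10(✓)  001-11(✓)  00101-(✓)  0011-0(✓)  0011-1(✓)  00110-(✓)  00111-(✓)  01-001  010-01(✓)  0100-1(✓)  01000-(✓)  1-0000(✓)  1-0001(✓)  1-0011(✓)  1-0101(✓)  1-0110(✓)  1-1110(✓)  1-1111(✓)  10-001(✓)  10-010(✓)  10-011(✓)  10-110(✓)  100-01(✓)  100-10(✓)  1000-0(✓)  1000-1(✓)  10000-(✓)  10001-(✓)  101-10(✓)  101-11(✓)  1010-1(✓)  10101-(✓)  10111-(✓)  11-100(✓)  11-101(✓)  11-110(✓)  11-111(✓)  110-00(✓)  110-01(✓)  110-11(✓)  1100-1(✓)  11000-(✓)  1101-0(✓)  1101-1(✓)  11010-(✓)  11011-(✓)  1111-0(✓)  1111-1(✓)  11110-(✓)  11111-(✓)
size-2^2 implicants → --0000(✓)  --0001(✓)  --0101(✓)  -0-110  -00-01(✓)  -0000-(✓)  -01-10(✓)  -01-11(✓)  -0101-(✓)  -0111-(✓)  -10-01(✓)  -100-1  -1000-(✓)  0-0-01(✓)  0-000-(✓)  00-1-0  00-10-  000-0-  001-1-(✓)  0011--  1--110  1-0-01(✓)  1-00-1  1-000-(✓)  1-111-  10--10  10-0-1  10-01-  1000--  101-1-(✓)  11-1-0(✓)  11-1-1(✓)  11-10-(✓)  11-11-(✓)  110--1  110-0-  1101--(✓)  1111--(✓)
size-2^3 implicants → --0-01  --000-  -01-1-  11-1--
Unchecked terms (primes): --0-01, --000-, -0-110, -01-1-, -100-1, -11100, 0-1010, 0-1100, 00-1-0, 00-10-, 000-0-, 0011--, 01-001, 1--110, 1-00-1, 1-111-, 10--10, 10-0-1, 10-01-, 1000--, 11-1--, 110--1, 110-0-
Minterm coverage:
  m0 ⊆ --000-,000-0-
  m1 ⊆ --0-01,--000-,000-0-
  m4 ⊆ 00-1-0,00-10-,000-0-
  m5 ⊆ --0-01,00-10-,000-0-
  m6 ⊆ -0-110,00-1-0
  m10 ⊆ -01-1-,0-1010
  m11 ⊆ -01-1- [E]
  m12 ⊆ 0-1100,00-1-0,00-10-,0011--
  m13 ⊆ 00-10-,0011--
  m14 ⊆ -0-110,-01-1-,00-1-0,0011--
  m15 ⊆ -01-1-,0011--
  m16 ⊆ --000- [E]
  m17 ⊆ --0-01,--000-,-100-1,01-001
  m19 ⊆ -100-1 [E]
  m21 ⊆ --0-01 [E]
  m25 ⊆ 01-001 [E]
  m26 ⊆ 0-1010 [E]
  m28 ⊆ -11100,0-1100
  m32 ⊆ --000-,1000--
  m33 ⊆ --0-01,--000-,1-00-1,10-0-1,1000--
  m34 ⊆ 10--10,10-01-,1000--
  m35 ⊆ 1-00-1,10-0-1,10-01-,1000--
  m37 ⊆ --0-01 [E]
  m38 ⊆ -0-110,1--110,10--10
  m41 ⊆ 10-0-1 [E]
  m42 ⊆ -01-1-,10--10,10-01-
  m43 ⊆ -01-1-,10-0-1,10-01-
  m46 ⊆ -0-110,-01-1-,1--110,1-111-,10--10
  m47 ⊆ -01-1-,1-111-
  m48 ⊆ --000-,110-0-
  m49 ⊆ --0-01,--000-,-100-1,1-00-1,110--1,110-0-
  m51 ⊆ -100-1,1-00-1,110--1
  m52 ⊆ 11-1--,110-0-
  m53 ⊆ --0-01,11-1--,110--1,110-0-
  m54 ⊆ 1--110,11-1--
  m55 ⊆ 11-1--,110--1
  m60 ⊆ -11100,11-1--
  m61 ⊆ 11-1-- [E]
  m62 ⊆ 1--110,1-111-,11-1--
  m63 ⊆ 1-111-,11-1--
E = {--0-01, --000-, -01-1-, -100-1, 0-1010, 01-001, 10-0-1, 11-1--}

8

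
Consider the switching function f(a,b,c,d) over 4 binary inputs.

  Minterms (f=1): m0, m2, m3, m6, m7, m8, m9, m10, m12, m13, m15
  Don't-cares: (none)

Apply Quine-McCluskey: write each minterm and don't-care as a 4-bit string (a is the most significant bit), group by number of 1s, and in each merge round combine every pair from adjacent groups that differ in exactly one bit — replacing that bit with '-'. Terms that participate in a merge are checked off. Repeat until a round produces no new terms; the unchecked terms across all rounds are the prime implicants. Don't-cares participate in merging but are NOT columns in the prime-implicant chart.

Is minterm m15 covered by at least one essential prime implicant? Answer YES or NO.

size-2^0 implicants → 0000(✓)  0010(✓)  0011(✓)  0110(✓)  0111(✓)  1000(✓)  1001(✓)  1010(✓)  1100(✓)  1101(✓)  1111(✓)
size-2^1 implicants → -000(✓)  -010(✓)  -111  0-10(✓)  0-11(✓)  00-0(✓)  001-(✓)  011-(✓)  1-00(✓)  1-01(✓)  10-0(✓)  100-(✓)  11-1  110-(✓)
size-2^2 implicants → -0-0  0-1-  1-0-
Unchecked terms (primes): -0-0, -111, 0-1-, 1-0-, 11-1
Minterm coverage:
  m0 ⊆ -0-0 [E]
  m2 ⊆ -0-0,0-1-
  m3 ⊆ 0-1- [E]
  m6 ⊆ 0-1- [E]
  m7 ⊆ -111,0-1-
  m8 ⊆ -0-0,1-0-
  m9 ⊆ 1-0- [E]
  m10 ⊆ -0-0 [E]
  m12 ⊆ 1-0- [E]
  m13 ⊆ 1-0-,11-1
  m15 ⊆ -111,11-1
E = {-0-0, 0-1-, 1-0-}

NO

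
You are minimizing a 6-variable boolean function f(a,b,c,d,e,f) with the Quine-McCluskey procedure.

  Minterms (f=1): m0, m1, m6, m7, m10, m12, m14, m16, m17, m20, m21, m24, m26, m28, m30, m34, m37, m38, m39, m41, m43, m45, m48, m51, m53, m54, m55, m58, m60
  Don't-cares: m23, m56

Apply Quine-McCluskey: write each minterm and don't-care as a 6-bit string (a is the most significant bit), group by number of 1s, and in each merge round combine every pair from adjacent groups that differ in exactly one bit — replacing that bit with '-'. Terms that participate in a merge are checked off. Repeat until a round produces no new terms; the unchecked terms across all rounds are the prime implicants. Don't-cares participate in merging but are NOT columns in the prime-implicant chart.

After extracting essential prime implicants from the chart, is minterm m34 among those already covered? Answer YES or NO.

YES

Round 0: 000000✓ 000001✓ 000110✓ 000111✓ 001010✓ 001100✓ 001110✓ 010000✓ 010001✓ 010100✓ 010101✓ 010111✓ 011000✓ 011010✓ 011100✓ 011110✓ 100010✓ 100101✓ 100110✓ 100111✓ 101001✓ 101011✓ 101101✓ 110000✓ 110011✓ 110101✓ 110110✓ 110111✓ 111000✓ 111010✓ 111100✓
Round 1: -00110✓ -00111✓ -10000✓ -10101✓ -10111✓ -11000✓ -11010✓ -11100✓ 0-0000✓ 0-0001✓ 0-0111✓ 0-1010✓ 0-1100✓ 0-1110✓ 00-110 00000-✓ 00011-✓ 001-10✓ 0011-0✓ 01-000✓ 01-100✓ 010-00✓ 010-01✓ 01000-✓ 0101-1✓ 01010-✓ 011-00✓ 011-10✓ 0110-0✓ 0111-0✓ 1-0101✓ 1-0110✓ 1-0111✓ 10-101 100-10 1001-1✓ 10011-✓ 101-01 1010-1 11-000✓ 110-11 1101-1✓ 11011-✓ 111-00✓ 1110-0✓
Round 2: --0111 -0011- -1-000 -101-1 -11-00 -110-0 0-000- 0-1-10 0-11-0 01--00 010-0- 011--0 1-01-1 1-011-
PIs = {--0111, -0011-, -1-000, -101-1, -11-00, -110-0, 0-000-, 0-1-10, 0-11-0, 00-110, 01--00, 010-0-, 011--0, 1-01-1, 1-011-, 10-101, 100-10, 101-01, 1010-1, 110-11}
Coverage chart:
  m0: 0-000- ←essential
  m1: 0-000- ←essential
  m6: -0011-,00-110
  m7: --0111,-0011-
  m10: 0-1-10 ←essential
  m12: 0-11-0 ←essential
  m14: 0-1-10,0-11-0,00-110
  m16: -1-000,0-000-,01--00,010-0-
  m17: 0-000-,010-0-
  m20: 01--00,010-0-
  m21: -101-1,010-0-
  m24: -1-000,-11-00,-110-0,01--00,011--0
  m26: -110-0,0-1-10,011--0
  m28: -11-00,0-11-0,01--00,011--0
  m30: 0-1-10,0-11-0,011--0
  m34: 100-10 ←essential
  m37: 1-01-1,10-101
  m38: -0011-,1-011-,100-10
  m39: --0111,-0011-,1-01-1,1-011-
  m41: 101-01,1010-1
  m43: 1010-1 ←essential
  m45: 10-101,101-01
  m48: -1-000 ←essential
  m51: 110-11 ←essential
  m53: -101-1,1-01-1
  m54: 1-011- ←essential
  m55: --0111,-101-1,1-01-1,1-011-,110-11
  m58: -110-0 ←essential
  m60: -11-00 ←essential
Essential: -1-000, -11-00, -110-0, 0-000-, 0-1-10, 0-11-0, 1-011-, 100-10, 1010-1, 110-11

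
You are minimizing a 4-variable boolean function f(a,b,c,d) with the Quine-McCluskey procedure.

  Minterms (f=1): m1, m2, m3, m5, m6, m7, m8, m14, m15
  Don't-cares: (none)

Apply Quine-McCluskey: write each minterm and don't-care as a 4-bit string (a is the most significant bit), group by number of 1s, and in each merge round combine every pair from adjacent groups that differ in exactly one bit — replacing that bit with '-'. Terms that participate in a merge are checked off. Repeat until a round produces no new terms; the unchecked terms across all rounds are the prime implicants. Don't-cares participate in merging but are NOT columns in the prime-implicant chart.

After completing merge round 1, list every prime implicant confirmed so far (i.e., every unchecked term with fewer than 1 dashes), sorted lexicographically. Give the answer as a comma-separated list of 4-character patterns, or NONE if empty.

size-2^0 implicants → 0001(✓)  0010(✓)  0011(✓)  0101(✓)  0110(✓)  0111(✓)  1000  1110(✓)  1111(✓)
size-2^1 implicants → -110(✓)  -111(✓)  0-01(✓)  0-10(✓)  0-11(✓)  00-1(✓)  001-(✓)  01-1(✓)  011-(✓)  111-(✓)
size-2^2 implicants → -11-  0--1  0-1-
Unchecked terms (primes): -11-, 0--1, 0-1-, 1000

1000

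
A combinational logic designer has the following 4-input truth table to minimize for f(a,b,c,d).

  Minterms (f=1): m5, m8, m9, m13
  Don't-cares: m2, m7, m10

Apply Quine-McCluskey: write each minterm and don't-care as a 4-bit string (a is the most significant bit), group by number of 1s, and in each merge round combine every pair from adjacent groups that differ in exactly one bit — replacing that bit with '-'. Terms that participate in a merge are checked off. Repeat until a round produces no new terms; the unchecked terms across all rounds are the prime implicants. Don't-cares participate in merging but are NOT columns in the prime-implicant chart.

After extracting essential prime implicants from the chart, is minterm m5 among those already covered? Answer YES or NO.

NO

size-2^0 implicants → 0010(✓)  0101(✓)  0111(✓)  1000(✓)  1001(✓)  1010(✓)  1101(✓)
size-2^1 implicants → -010  -101  01-1  1-01  10-0  100-
Unchecked terms (primes): -010, -101, 01-1, 1-01, 10-0, 100-
Minterm coverage:
  m5 ⊆ -101,01-1
  m8 ⊆ 10-0,100-
  m9 ⊆ 1-01,100-
  m13 ⊆ -101,1-01
(no essential prime implicants)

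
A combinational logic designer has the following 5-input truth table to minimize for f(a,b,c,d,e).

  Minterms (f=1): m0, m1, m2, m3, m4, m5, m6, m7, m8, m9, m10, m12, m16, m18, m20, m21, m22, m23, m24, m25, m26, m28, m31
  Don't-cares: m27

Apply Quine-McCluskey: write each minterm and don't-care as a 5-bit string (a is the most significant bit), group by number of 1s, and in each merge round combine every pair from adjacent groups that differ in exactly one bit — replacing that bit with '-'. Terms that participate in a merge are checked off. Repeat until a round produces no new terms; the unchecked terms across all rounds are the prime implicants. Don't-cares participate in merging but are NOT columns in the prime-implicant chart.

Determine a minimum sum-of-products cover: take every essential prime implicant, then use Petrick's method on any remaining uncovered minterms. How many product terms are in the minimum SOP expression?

6

Round 0: 00000✓ 00001✓ 00010✓ 00011✓ 00100✓ 00101✓ 00110✓ 00111✓ 01000✓ 01001✓ 01010✓ 01100✓ 10000✓ 10010✓ 10100✓ 10101✓ 10110✓ 10111✓ 11000✓ 11001✓ 11010✓ 11011✓ 11100✓ 11111✓
Round 1: -0000✓ -0010✓ -0100✓ -0101✓ -0110✓ -0111✓ -1000✓ -1001✓ -1010✓ -1100✓ 0-000✓ 0-001✓ 0-010✓ 0-100✓ 00-00✓ 00-01✓ 00-10✓ 00-11✓ 000-0✓ 000-1✓ 0000-✓ 0001-✓ 001-0✓ 001-1✓ 0010-✓ 0011-✓ 01-00✓ 010-0✓ 0100-✓ 1-000✓ 1-010✓ 1-100✓ 1-111 10-00✓ 10-10✓ 100-0✓ 101-0✓ 101-1✓ 1010-✓ 1011-✓ 11-00✓ 11-11 110-0✓ 110-1✓ 1100-✓ 1101-✓
Round 2: --000✓ --010✓ --100✓ -0-00✓ -0-10✓ -00-0✓ -01-0✓ -01-1✓ -010-✓ -011-✓ -1-00✓ -10-0✓ -100- 0--00✓ 0-0-0✓ 0-00- 00--0✓ 00--1✓ 00-0-✓ 00-1-✓ 000--✓ 001--✓ 1--00✓ 1-0-0✓ 10--0✓ 101--✓ 110--
Round 3: ---00 --0-0 -0--0 -01-- 00---
PIs = {---00, --0-0, -0--0, -01--, -100-, 0-00-, 00---, 1-111, 11-11, 110--}
Coverage chart:
  m0: ---00,--0-0,-0--0,0-00-,00---
  m1: 0-00-,00---
  m2: --0-0,-0--0,00---
  m3: 00--- ←essential
  m4: ---00,-0--0,-01--,00---
  m5: -01--,00---
  m6: -0--0,-01--,00---
  m7: -01--,00---
  m8: ---00,--0-0,-100-,0-00-
  m9: -100-,0-00-
  m10: --0-0 ←essential
  m12: ---00 ←essential
  m16: ---00,--0-0,-0--0
  m18: --0-0,-0--0
  m20: ---00,-0--0,-01--
  m21: -01-- ←essential
  m22: -0--0,-01--
  m23: -01--,1-111
  m24: ---00,--0-0,-100-,110--
  m25: -100-,110--
  m26: --0-0,110--
  m28: ---00 ←essential
  m31: 1-111,11-11
Essential: ---00, --0-0, -01--, 00---
Petrick residual → -100-, 1-111
Min cover (6 terms): d'e' + c'e' + b'c + bc'd' + a'b' + acde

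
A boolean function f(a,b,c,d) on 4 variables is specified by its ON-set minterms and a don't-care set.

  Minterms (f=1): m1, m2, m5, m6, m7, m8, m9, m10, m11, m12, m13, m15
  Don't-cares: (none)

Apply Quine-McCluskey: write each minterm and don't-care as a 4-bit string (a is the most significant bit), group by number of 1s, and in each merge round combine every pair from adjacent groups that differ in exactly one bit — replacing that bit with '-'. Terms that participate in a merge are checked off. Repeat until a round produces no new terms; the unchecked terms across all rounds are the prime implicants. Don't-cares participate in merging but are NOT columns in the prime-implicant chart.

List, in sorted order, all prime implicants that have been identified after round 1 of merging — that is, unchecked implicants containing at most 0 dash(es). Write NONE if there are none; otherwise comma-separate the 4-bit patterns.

size-2^0 implicants → 0001(✓)  0010(✓)  0101(✓)  0110(✓)  0111(✓)  1000(✓)  1001(✓)  1010(✓)  1011(✓)  1100(✓)  1101(✓)  1111(✓)
size-2^1 implicants → -001(✓)  -010  -101(✓)  -111(✓)  0-01(✓)  0-10  01-1(✓)  011-  1-00(✓)  1-01(✓)  1-11(✓)  10-0(✓)  10-1(✓)  100-(✓)  101-(✓)  11-1(✓)  110-(✓)
size-2^2 implicants → --01  -1-1  1--1  1-0-  10--
Unchecked terms (primes): --01, -010, -1-1, 0-10, 011-, 1--1, 1-0-, 10--

NONE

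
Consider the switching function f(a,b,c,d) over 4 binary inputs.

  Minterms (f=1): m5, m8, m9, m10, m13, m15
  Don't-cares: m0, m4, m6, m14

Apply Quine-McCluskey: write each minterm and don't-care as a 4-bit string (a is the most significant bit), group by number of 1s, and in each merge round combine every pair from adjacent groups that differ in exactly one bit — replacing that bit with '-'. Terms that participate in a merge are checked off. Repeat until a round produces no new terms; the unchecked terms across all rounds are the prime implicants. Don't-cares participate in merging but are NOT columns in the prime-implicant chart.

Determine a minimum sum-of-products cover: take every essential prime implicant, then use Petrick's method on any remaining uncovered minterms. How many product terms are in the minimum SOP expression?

4

Round 0: 0000✓ 0100✓ 0101✓ 0110✓ 1000✓ 1001✓ 1010✓ 1101✓ 1110✓ 1111✓
Round 1: -000 -101 -110 0-00 01-0 010- 1-01 1-10 10-0 100- 11-1 111-
PIs = {-000, -101, -110, 0-00, 01-0, 010-, 1-01, 1-10, 10-0, 100-, 11-1, 111-}
Coverage chart:
  m5: -101,010-
  m8: -000,10-0,100-
  m9: 1-01,100-
  m10: 1-10,10-0
  m13: -101,1-01,11-1
  m15: 11-1,111-
(no essential prime implicants)
Petrick residual → -101, 1-01, 10-0, 11-1
Min cover (4 terms): bc'd + ac'd + ab'd' + abd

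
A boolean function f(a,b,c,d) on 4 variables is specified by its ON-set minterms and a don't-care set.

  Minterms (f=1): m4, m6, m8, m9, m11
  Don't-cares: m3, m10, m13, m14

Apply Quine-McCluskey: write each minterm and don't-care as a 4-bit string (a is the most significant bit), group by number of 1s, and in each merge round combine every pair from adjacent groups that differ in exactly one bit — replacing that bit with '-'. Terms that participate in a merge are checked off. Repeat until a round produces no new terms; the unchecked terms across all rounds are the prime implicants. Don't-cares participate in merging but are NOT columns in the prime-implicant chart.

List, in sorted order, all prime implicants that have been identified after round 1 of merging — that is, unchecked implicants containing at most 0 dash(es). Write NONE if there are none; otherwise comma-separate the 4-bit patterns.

[col 0] 0011*, 0100*, 0110*, 1000*, 1001*, 1010*, 1011*, 1101*, 1110*
[col 1] -011, -110, 01-0, 1-01, 1-10, 10-0*, 10-1*, 100-*, 101-*
[col 2] 10--
Prime implicants: -011, -110, 01-0, 1-01, 1-10, 10--

NONE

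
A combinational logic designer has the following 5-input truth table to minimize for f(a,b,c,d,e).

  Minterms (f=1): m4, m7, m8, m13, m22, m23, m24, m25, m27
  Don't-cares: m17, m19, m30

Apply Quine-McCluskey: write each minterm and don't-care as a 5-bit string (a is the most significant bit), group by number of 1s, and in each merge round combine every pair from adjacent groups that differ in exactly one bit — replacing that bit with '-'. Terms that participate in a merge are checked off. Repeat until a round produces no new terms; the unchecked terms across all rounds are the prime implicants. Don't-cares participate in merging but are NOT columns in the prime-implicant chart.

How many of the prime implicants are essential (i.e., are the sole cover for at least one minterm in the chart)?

Round 0: 00100 00111✓ 01000✓ 01101 10001✓ 10011✓ 10110✓ 10111✓ 11000✓ 11001✓ 11011✓ 11110✓
Round 1: -0111 -1000 1-001✓ 1-011✓ 1-110 10-11 100-1✓ 1011- 110-1✓ 1100-
Round 2: 1-0-1
PIs = {-0111, -1000, 00100, 01101, 1-0-1, 1-110, 10-11, 1011-, 1100-}
Coverage chart:
  m4: 00100 ←essential
  m7: -0111 ←essential
  m8: -1000 ←essential
  m13: 01101 ←essential
  m22: 1-110,1011-
  m23: -0111,10-11,1011-
  m24: -1000,1100-
  m25: 1-0-1,1100-
  m27: 1-0-1 ←essential
Essential: -0111, -1000, 00100, 01101, 1-0-1

5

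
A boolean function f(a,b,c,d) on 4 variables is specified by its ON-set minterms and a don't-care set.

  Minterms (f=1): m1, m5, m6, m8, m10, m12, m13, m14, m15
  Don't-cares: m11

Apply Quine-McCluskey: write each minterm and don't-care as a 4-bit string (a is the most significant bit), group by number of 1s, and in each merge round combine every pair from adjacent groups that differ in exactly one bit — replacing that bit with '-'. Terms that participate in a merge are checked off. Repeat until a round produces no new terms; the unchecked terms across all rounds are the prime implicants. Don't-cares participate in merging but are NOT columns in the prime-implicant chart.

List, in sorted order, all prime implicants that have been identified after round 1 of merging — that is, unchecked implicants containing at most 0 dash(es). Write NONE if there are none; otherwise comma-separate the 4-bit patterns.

NONE

size-2^0 implicants → 0001(✓)  0101(✓)  0110(✓)  1000(✓)  1010(✓)  1011(✓)  1100(✓)  1101(✓)  1110(✓)  1111(✓)
size-2^1 implicants → -101  -110  0-01  1-00(✓)  1-10(✓)  1-11(✓)  10-0(✓)  101-(✓)  11-0(✓)  11-1(✓)  110-(✓)  111-(✓)
size-2^2 implicants → 1--0  1-1-  11--
Unchecked terms (primes): -101, -110, 0-01, 1--0, 1-1-, 11--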